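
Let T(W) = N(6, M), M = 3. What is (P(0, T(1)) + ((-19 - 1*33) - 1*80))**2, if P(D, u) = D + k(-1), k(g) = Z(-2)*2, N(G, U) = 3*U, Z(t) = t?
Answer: 18496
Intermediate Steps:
T(W) = 9 (T(W) = 3*3 = 9)
k(g) = -4 (k(g) = -2*2 = -4)
P(D, u) = -4 + D (P(D, u) = D - 4 = -4 + D)
(P(0, T(1)) + ((-19 - 1*33) - 1*80))**2 = ((-4 + 0) + ((-19 - 1*33) - 1*80))**2 = (-4 + ((-19 - 33) - 80))**2 = (-4 + (-52 - 80))**2 = (-4 - 132)**2 = (-136)**2 = 18496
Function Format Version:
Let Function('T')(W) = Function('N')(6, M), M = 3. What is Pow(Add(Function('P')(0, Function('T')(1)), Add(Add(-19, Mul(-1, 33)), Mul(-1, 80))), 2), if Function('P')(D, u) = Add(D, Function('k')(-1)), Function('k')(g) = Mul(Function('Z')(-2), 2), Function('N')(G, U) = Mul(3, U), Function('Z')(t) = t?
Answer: 18496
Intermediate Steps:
Function('T')(W) = 9 (Function('T')(W) = Mul(3, 3) = 9)
Function('k')(g) = -4 (Function('k')(g) = Mul(-2, 2) = -4)
Function('P')(D, u) = Add(-4, D) (Function('P')(D, u) = Add(D, -4) = Add(-4, D))
Pow(Add(Function('P')(0, Function('T')(1)), Add(Add(-19, Mul(-1, 33)), Mul(-1, 80))), 2) = Pow(Add(Add(-4, 0), Add(Add(-19, Mul(-1, 33)), Mul(-1, 80))), 2) = Pow(Add(-4, Add(Add(-19, -33), -80)), 2) = Pow(Add(-4, Add(-52, -80)), 2) = Pow(Add(-4, -132), 2) = Pow(-136, 2) = 18496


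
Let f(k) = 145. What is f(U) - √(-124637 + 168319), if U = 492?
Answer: 145 - √43682 ≈ -64.002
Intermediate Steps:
f(U) - √(-124637 + 168319) = 145 - √(-124637 + 168319) = 145 - √43682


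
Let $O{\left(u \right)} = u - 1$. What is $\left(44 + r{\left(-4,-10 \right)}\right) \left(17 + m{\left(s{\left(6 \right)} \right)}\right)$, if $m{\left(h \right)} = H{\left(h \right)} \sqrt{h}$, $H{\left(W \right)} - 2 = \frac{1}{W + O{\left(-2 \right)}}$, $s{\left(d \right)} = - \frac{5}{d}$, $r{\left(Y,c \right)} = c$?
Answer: $578 + \frac{680 i \sqrt{30}}{69} \approx 578.0 + 53.978 i$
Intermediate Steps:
$O{\left(u \right)} = -1 + u$ ($O{\left(u \right)} = u - 1 = -1 + u$)
$H{\left(W \right)} = 2 + \frac{1}{-3 + W}$ ($H{\left(W \right)} = 2 + \frac{1}{W - 3} = 2 + \frac{1}{-3 + W}$)
$m{\left(h \right)} = \frac{\sqrt{h} \left(-5 + 2 h\right)}{-3 + h}$ ($m{\left(h \right)} = \frac{-5 + 2 h}{-3 + h} \sqrt{h} = \frac{\sqrt{h} \left(-5 + 2 h\right)}{-3 + h}$)
$\left(44 + r{\left(-4,-10 \right)}\right) \left(17 + m{\left(s{\left(6 \right)} \right)}\right) = \left(44 - 10\right) \left(17 + \frac{\sqrt{- \frac{5}{6}} \left(-5 + 2 \left(- \frac{5}{6}\right)\right)}{-3 - \frac{5}{6}}\right) = 34 \left(17 + \frac{\sqrt{\left(-5\right) \frac{1}{6}} \left(-5 + 2 \left(\left(-5\right) \frac{1}{6}\right)\right)}{-3 - \frac{5}{6}}\right) = 34 \left(17 + \frac{\sqrt{- \frac{5}{6}} \left(-5 + 2 \left(- \frac{5}{6}\right)\right)}{-3 - \frac{5}{6}}\right) = 34 \left(17 + \frac{\frac{i \sqrt{30}}{6} \left(-5 - \frac{5}{3}\right)}{- \frac{23}{6}}\right) = 34 \left(17 + \frac{i \sqrt{30}}{6} \left(- \frac{6}{23}\right) \left(- \frac{20}{3}\right)\right) = 34 \left(17 + \frac{20 i \sqrt{30}}{69}\right) = 578 + \frac{680 i \sqrt{30}}{69}$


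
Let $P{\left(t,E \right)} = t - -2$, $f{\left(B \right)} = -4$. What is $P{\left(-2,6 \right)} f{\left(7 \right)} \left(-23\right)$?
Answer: $0$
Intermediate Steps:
$P{\left(t,E \right)} = 2 + t$ ($P{\left(t,E \right)} = t + 2 = 2 + t$)
$P{\left(-2,6 \right)} f{\left(7 \right)} \left(-23\right) = \left(2 - 2\right) \left(-4\right) \left(-23\right) = 0 \left(-4\right) \left(-23\right) = 0 \left(-23\right) = 0$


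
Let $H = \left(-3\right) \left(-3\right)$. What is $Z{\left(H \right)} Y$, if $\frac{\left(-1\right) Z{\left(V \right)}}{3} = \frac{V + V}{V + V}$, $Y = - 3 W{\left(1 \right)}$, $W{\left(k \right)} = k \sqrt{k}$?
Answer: $9$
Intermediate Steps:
$W{\left(k \right)} = k^{\frac{3}{2}}$
$H = 9$
$Y = -3$ ($Y = - 3 \cdot 1^{\frac{3}{2}} = \left(-3\right) 1 = -3$)
$Z{\left(V \right)} = -3$ ($Z{\left(V \right)} = - 3 \frac{V + V}{V + V} = - 3 \frac{2 V}{2 V} = - 3 \cdot 2 V \frac{1}{2 V} = \left(-3\right) 1 = -3$)
$Z{\left(H \right)} Y = \left(-3\right) \left(-3\right) = 9$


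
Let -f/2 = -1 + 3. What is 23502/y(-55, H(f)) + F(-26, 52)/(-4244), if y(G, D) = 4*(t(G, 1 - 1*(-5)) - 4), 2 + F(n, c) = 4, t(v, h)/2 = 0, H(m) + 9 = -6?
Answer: -12467815/8488 ≈ -1468.9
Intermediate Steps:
f = -4 (f = -2*(-1 + 3) = -2*2 = -4)
H(m) = -15 (H(m) = -9 - 6 = -15)
t(v, h) = 0 (t(v, h) = 2*0 = 0)
F(n, c) = 2 (F(n, c) = -2 + 4 = 2)
y(G, D) = -16 (y(G, D) = 4*(0 - 4) = 4*(-4) = -16)
23502/y(-55, H(f)) + F(-26, 52)/(-4244) = 23502/(-16) + 2/(-4244) = 23502*(-1/16) + 2*(-1/4244) = -11751/8 - 1/2122 = -12467815/8488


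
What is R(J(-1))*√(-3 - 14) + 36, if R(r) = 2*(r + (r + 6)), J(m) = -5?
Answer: 36 - 8*I*√17 ≈ 36.0 - 32.985*I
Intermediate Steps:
R(r) = 12 + 4*r (R(r) = 2*(r + (6 + r)) = 2*(6 + 2*r) = 12 + 4*r)
R(J(-1))*√(-3 - 14) + 36 = (12 + 4*(-5))*√(-3 - 14) + 36 = (12 - 20)*√(-17) + 36 = -8*I*√17 + 36 = 36 - 8*I*√17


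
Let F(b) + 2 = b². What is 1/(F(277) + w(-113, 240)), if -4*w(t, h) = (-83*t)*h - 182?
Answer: -2/971935 ≈ -2.0577e-6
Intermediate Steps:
F(b) = -2 + b²
w(t, h) = 91/2 + 83*h*t/4 (w(t, h) = -((-83*t)*h - 182)/4 = -(-83*h*t - 182)/4 = -(-182 - 83*h*t)/4 = 91/2 + 83*h*t/4)
1/(F(277) + w(-113, 240)) = 1/((-2 + 277²) + (91/2 + (83/4)*240*(-113))) = 1/((-2 + 76729) + (91/2 - 562740)) = 1/(76727 - 1125389/2) = 1/(-971935/2) = -2/971935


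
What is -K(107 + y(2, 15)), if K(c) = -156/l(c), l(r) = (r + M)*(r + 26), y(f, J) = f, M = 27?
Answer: 13/1530 ≈ 0.0084967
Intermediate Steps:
l(r) = (26 + r)*(27 + r) (l(r) = (r + 27)*(r + 26) = (27 + r)*(26 + r) = (26 + r)*(27 + r))
K(c) = -156/(702 + c² + 53*c)
-K(107 + y(2, 15)) = -(-156)/(702 + (107 + 2)² + 53*(107 + 2)) = -(-156)/(702 + 109² + 53*109) = -(-156)/(702 + 11881 + 5777) = -(-156)/18360 = -1*(-13/1530) = 13/1530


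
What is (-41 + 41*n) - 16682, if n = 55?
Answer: -14468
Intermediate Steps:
(-41 + 41*n) - 16682 = (-41 + 41*55) - 16682 = (-41 + 2255) - 16682 = 2214 - 16682 = -14468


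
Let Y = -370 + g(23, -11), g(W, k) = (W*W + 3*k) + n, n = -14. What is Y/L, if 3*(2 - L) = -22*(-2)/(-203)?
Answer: 34104/631 ≈ 54.048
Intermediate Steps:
L = 1262/609 (L = 2 - (-22*(-2))/(3*(-203)) = 2 - 44*(-1)/(3*203) = 2 - 1/3*(-44/203) = 2 + 44/609 = 1262/609 ≈ 2.0723)
g(W, k) = -14 + W**2 + 3*k (g(W, k) = (W*W + 3*k) - 14 = (W**2 + 3*k) - 14 = -14 + W**2 + 3*k)
Y = 112 (Y = -370 + (-14 + 23**2 + 3*(-11)) = -370 + (-14 + 529 - 33) = -370 + 482 = 112)
Y/L = 112/(1262/609) = 112*(609/1262) = 34104/631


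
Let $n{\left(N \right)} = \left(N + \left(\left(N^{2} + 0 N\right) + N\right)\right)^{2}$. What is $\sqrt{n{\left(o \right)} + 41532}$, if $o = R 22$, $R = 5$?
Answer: $2 \sqrt{37955983} \approx 12322.0$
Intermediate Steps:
$o = 110$ ($o = 5 \cdot 22 = 110$)
$n{\left(N \right)} = \left(N^{2} + 2 N\right)^{2}$ ($n{\left(N \right)} = \left(N + \left(\left(N^{2} + 0\right) + N\right)\right)^{2} = \left(N + \left(N^{2} + N\right)\right)^{2} = \left(N + \left(N + N^{2}\right)\right)^{2} = \left(N^{2} + 2 N\right)^{2}$)
$\sqrt{n{\left(o \right)} + 41532} = \sqrt{110^{2} \left(2 + 110\right)^{2} + 41532} = \sqrt{12100 \cdot 112^{2} + 41532} = \sqrt{12100 \cdot 12544 + 41532} = \sqrt{151782400 + 41532} = \sqrt{151823932} = 2 \sqrt{37955983}$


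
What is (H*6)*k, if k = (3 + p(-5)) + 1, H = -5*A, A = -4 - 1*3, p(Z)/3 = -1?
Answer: 210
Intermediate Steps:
p(Z) = -3 (p(Z) = 3*(-1) = -3)
A = -7 (A = -4 - 3 = -7)
H = 35 (H = -5*(-7) = 35)
k = 1 (k = (3 - 3) + 1 = 0 + 1 = 1)
(H*6)*k = (35*6)*1 = 210*1 = 210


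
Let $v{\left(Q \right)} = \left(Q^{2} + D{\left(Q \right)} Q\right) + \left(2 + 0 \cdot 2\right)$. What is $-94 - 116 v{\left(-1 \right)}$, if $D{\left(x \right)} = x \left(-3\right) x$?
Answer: $-790$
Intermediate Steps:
$D{\left(x \right)} = - 3 x^{2}$ ($D{\left(x \right)} = - 3 x x = - 3 x^{2}$)
$v{\left(Q \right)} = 2 + Q^{2} - 3 Q^{3}$ ($v{\left(Q \right)} = \left(Q^{2} + - 3 Q^{2} Q\right) + \left(2 + 0 \cdot 2\right) = \left(Q^{2} - 3 Q^{3}\right) + \left(2 + 0\right) = \left(Q^{2} - 3 Q^{3}\right) + 2 = 2 + Q^{2} - 3 Q^{3}$)
$-94 - 116 v{\left(-1 \right)} = -94 - 116 \left(2 + \left(-1\right)^{2} - 3 \left(-1\right)^{3}\right) = -94 - 116 \left(2 + 1 - -3\right) = -94 - 116 \left(2 + 1 + 3\right) = -94 - 696 = -790$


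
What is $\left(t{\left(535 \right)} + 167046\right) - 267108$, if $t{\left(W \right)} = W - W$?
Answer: $-100062$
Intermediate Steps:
$t{\left(W \right)} = 0$
$\left(t{\left(535 \right)} + 167046\right) - 267108 = \left(0 + 167046\right) - 267108 = 167046 - 267108 = -100062$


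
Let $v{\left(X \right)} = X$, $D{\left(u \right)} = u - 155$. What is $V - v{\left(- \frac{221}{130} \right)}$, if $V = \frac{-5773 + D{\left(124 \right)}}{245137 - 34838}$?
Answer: $\frac{3517043}{2102990} \approx 1.6724$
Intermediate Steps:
$D{\left(u \right)} = -155 + u$ ($D{\left(u \right)} = u - 155 = -155 + u$)
$V = - \frac{5804}{210299}$ ($V = \frac{-5773 + \left(-155 + 124\right)}{245137 - 34838} = \frac{-5773 - 31}{210299} = \left(-5804\right) \frac{1}{210299} = - \frac{5804}{210299} \approx -0.027599$)
$V - v{\left(- \frac{221}{130} \right)} = - \frac{5804}{210299} - - \frac{221}{130} = - \frac{5804}{210299} - \left(-221\right) \frac{1}{130} = - \frac{5804}{210299} - - \frac{17}{10} = - \frac{5804}{210299} + \frac{17}{10} = \frac{3517043}{2102990}$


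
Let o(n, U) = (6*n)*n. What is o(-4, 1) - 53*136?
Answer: -7112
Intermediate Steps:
o(n, U) = 6*n**2
o(-4, 1) - 53*136 = 6*(-4)**2 - 53*136 = 6*16 - 7208 = 96 - 7208 = -7112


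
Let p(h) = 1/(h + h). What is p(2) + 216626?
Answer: 866505/4 ≈ 2.1663e+5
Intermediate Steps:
p(h) = 1/(2*h)
p(2) + 216626 = (½)/2 + 216626 = (½)*(½) + 216626 = ¼ + 216626 = 866505/4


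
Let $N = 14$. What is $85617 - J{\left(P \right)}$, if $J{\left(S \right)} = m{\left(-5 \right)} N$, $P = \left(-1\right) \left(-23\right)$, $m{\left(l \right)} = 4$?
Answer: $85561$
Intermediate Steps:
$P = 23$
$J{\left(S \right)} = 56$ ($J{\left(S \right)} = 4 \cdot 14 = 56$)
$85617 - J{\left(P \right)} = 85617 - 56 = 85561$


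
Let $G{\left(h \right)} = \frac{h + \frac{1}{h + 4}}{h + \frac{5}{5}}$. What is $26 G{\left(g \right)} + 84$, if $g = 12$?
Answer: $\frac{865}{8} \approx 108.13$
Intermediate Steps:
$G{\left(h \right)} = \frac{h + \frac{1}{4 + h}}{1 + h}$ ($G{\left(h \right)} = \frac{h + \frac{1}{4 + h}}{h + 5 \cdot \frac{1}{5}} = \frac{h + \frac{1}{4 + h}}{h + 1} = \frac{h + \frac{1}{4 + h}}{1 + h}$)
$26 G{\left(g \right)} + 84 = 26 \frac{1 + 12^{2} + 4 \cdot 12}{4 + 12^{2} + 5 \cdot 12} + 84 = 26 \frac{1 + 144 + 48}{4 + 144 + 60} + 84 = 26 \cdot \frac{1}{208} \cdot 193 + 84 = 26 \cdot \frac{193}{208} + 84 = \frac{193}{8} + 84 = \frac{865}{8}$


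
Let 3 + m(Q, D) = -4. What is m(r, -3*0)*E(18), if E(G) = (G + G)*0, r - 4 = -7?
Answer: 0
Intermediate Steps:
r = -3 (r = 4 - 7 = -3)
m(Q, D) = -7 (m(Q, D) = -3 - 4 = -7)
E(G) = 0 (E(G) = (2*G)*0 = 0)
m(r, -3*0)*E(18) = -7*0 = 0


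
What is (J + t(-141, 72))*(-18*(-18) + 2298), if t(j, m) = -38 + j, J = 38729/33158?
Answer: -7730380983/16579 ≈ -4.6628e+5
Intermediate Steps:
J = 38729/33158 (J = 38729*(1/33158) = 38729/33158 ≈ 1.1680)
(J + t(-141, 72))*(-18*(-18) + 2298) = (38729/33158 + (-38 - 141))*(-18*(-18) + 2298) = (38729/33158 - 179)*(324 + 2298) = -5896553/33158*2622 = -7730380983/16579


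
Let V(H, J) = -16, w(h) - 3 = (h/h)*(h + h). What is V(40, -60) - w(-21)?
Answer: 23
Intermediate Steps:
w(h) = 3 + 2*h (w(h) = 3 + (h/h)*(h + h) = 3 + 1*(2*h) = 3 + 2*h)
V(40, -60) - w(-21) = -16 - (3 + 2*(-21)) = -16 - (3 - 42) = -16 - 1*(-39) = -16 + 39 = 23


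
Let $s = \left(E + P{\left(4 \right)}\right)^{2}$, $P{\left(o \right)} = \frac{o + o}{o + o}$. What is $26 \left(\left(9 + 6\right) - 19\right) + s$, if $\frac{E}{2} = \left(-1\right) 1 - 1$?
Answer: $-95$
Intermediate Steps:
$P{\left(o \right)} = 1$ ($P{\left(o \right)} = \frac{2 o}{2 o} = 2 o \frac{1}{2 o} = 1$)
$E = -4$ ($E = 2 \left(\left(-1\right) 1 - 1\right) = 2 \left(-1 - 1\right) = 2 \left(-2\right) = -4$)
$s = 9$ ($s = \left(-4 + 1\right)^{2} = \left(-3\right)^{2} = 9$)
$26 \left(\left(9 + 6\right) - 19\right) + s = 26 \left(\left(9 + 6\right) - 19\right) + 9 = 26 \left(15 - 19\right) + 9 = 26 \left(-4\right) + 9 = -104 + 9 = -95$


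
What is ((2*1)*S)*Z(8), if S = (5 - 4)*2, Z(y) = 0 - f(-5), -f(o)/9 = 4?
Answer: 144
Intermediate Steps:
f(o) = -36 (f(o) = -9*4 = -36)
Z(y) = 36 (Z(y) = 0 - 1*(-36) = 0 + 36 = 36)
S = 2 (S = 1*2 = 2)
((2*1)*S)*Z(8) = ((2*1)*2)*36 = (2*2)*36 = 4*36 = 144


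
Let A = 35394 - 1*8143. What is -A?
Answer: -27251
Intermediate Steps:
A = 27251 (A = 35394 - 8143 = 27251)
-A = -1*27251 = -27251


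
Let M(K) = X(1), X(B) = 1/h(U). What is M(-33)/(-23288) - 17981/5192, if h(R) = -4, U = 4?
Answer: -209370115/60455648 ≈ -3.4632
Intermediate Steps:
X(B) = -¼ (X(B) = 1/(-4) = 1*(-¼) = -¼)
M(K) = -¼
M(-33)/(-23288) - 17981/5192 = -¼/(-23288) - 17981/5192 = -¼*(-1/23288) - 17981*1/5192 = 1/93152 - 17981/5192 = -209370115/60455648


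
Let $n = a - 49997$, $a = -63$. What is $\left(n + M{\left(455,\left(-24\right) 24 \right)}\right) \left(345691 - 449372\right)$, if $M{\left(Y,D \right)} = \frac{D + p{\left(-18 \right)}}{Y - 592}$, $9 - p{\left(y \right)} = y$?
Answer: $\frac{711010186951}{137} \approx 5.1899 \cdot 10^{9}$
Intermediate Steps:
$p{\left(y \right)} = 9 - y$
$M{\left(Y,D \right)} = \frac{27 + D}{-592 + Y}$ ($M{\left(Y,D \right)} = \frac{D + \left(9 - -18\right)}{Y - 592} = \frac{D + \left(9 + 18\right)}{-592 + Y} = \frac{D + 27}{-592 + Y} = \frac{27 + D}{-592 + Y}$)
$n = -50060$ ($n = -63 - 49997 = -50060$)
$\left(n + M{\left(455,\left(-24\right) 24 \right)}\right) \left(345691 - 449372\right) = \left(-50060 + \frac{27 - 576}{-592 + 455}\right) \left(345691 - 449372\right) = \left(-50060 + \frac{27 - 576}{-137}\right) \left(-103681\right) = \left(-50060 - - \frac{549}{137}\right) \left(-103681\right) = \left(-50060 + \frac{549}{137}\right) \left(-103681\right) = \left(- \frac{6857671}{137}\right) \left(-103681\right) = \frac{711010186951}{137}$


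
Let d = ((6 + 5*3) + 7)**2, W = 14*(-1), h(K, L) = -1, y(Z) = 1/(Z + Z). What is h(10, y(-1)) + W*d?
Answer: -10977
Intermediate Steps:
y(Z) = 1/(2*Z)
W = -14
d = 784 (d = ((6 + 15) + 7)**2 = (21 + 7)**2 = 28**2 = 784)
h(10, y(-1)) + W*d = -1 - 14*784 = -1 - 10976 = -10977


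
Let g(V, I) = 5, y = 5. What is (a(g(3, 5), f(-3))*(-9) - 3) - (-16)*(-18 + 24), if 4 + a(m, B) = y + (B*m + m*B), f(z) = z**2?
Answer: -726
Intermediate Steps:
a(m, B) = 1 + 2*B*m (a(m, B) = -4 + (5 + (B*m + m*B)) = -4 + (5 + (B*m + B*m)) = -4 + (5 + 2*B*m) = 1 + 2*B*m)
(a(g(3, 5), f(-3))*(-9) - 3) - (-16)*(-18 + 24) = ((1 + 2*(-3)**2*5)*(-9) - 3) - (-16)*(-18 + 24) = ((1 + 2*9*5)*(-9) - 3) - (-16)*6 = ((1 + 90)*(-9) - 3) - 1*(-96) = (91*(-9) - 3) + 96 = (-819 - 3) + 96 = -822 + 96 = -726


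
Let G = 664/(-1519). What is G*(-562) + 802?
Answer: 1591406/1519 ≈ 1047.7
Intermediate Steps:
G = -664/1519 (G = 664*(-1/1519) = -664/1519 ≈ -0.43713)
G*(-562) + 802 = -664/1519*(-562) + 802 = 373168/1519 + 802 = 1591406/1519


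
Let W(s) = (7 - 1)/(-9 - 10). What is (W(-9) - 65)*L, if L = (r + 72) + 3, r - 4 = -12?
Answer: -83147/19 ≈ -4376.2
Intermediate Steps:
r = -8 (r = 4 - 12 = -8)
L = 67 (L = (-8 + 72) + 3 = 64 + 3 = 67)
W(s) = -6/19 (W(s) = 6/(-19) = 6*(-1/19) = -6/19)
(W(-9) - 65)*L = (-6/19 - 65)*67 = -1241/19*67 = -83147/19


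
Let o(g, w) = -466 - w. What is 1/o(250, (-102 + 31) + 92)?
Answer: -1/487 ≈ -0.0020534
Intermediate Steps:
1/o(250, (-102 + 31) + 92) = 1/(-466 - ((-102 + 31) + 92)) = 1/(-466 - (-71 + 92)) = 1/(-466 - 1*21) = 1/(-466 - 21) = 1/(-487) = -1/487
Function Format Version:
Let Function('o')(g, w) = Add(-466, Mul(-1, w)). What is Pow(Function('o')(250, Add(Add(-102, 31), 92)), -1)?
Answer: Rational(-1, 487) ≈ -0.0020534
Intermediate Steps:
Pow(Function('o')(250, Add(Add(-102, 31), 92)), -1) = Pow(Add(-466, Mul(-1, Add(Add(-102, 31), 92))), -1) = Pow(Add(-466, Mul(-1, Add(-71, 92))), -1) = Pow(Add(-466, Mul(-1, 21)), -1) = Pow(Add(-466, -21), -1) = Pow(-487, -1) = Rational(-1, 487)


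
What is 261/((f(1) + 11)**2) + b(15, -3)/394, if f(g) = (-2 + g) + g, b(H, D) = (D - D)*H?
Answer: 261/121 ≈ 2.1570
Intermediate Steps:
b(H, D) = 0 (b(H, D) = 0*H = 0)
f(g) = -2 + 2*g
261/((f(1) + 11)**2) + b(15, -3)/394 = 261/(((-2 + 2*1) + 11)**2) + 0/394 = 261/(((-2 + 2) + 11)**2) + 0*(1/394) = 261/((0 + 11)**2) + 0 = 261/(11**2) + 0 = 261/121 + 0 = 261/121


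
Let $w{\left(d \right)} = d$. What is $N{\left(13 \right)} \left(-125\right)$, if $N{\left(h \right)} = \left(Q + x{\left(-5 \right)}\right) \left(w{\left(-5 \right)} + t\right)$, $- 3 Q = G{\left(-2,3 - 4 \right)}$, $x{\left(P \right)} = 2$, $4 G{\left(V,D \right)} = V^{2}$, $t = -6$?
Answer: $\frac{6875}{3} \approx 2291.7$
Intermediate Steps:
$G{\left(V,D \right)} = \frac{V^{2}}{4}$
$Q = - \frac{1}{3}$ ($Q = - \frac{\frac{1}{4} \left(-2\right)^{2}}{3} = - \frac{\frac{1}{4} \cdot 4}{3} = \left(- \frac{1}{3}\right) 1 = - \frac{1}{3} \approx -0.33333$)
$N{\left(h \right)} = - \frac{55}{3}$ ($N{\left(h \right)} = \left(- \frac{1}{3} + 2\right) \left(-5 - 6\right) = \frac{5}{3} \left(-11\right) = - \frac{55}{3}$)
$N{\left(13 \right)} \left(-125\right) = \left(- \frac{55}{3}\right) \left(-125\right) = \frac{6875}{3}$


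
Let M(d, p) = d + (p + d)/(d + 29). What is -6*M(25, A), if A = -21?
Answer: -1354/9 ≈ -150.44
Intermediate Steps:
M(d, p) = d + (d + p)/(29 + d)
-6*M(25, A) = -6*(-21 + 25² + 30*25)/(29 + 25) = -6*(-21 + 625 + 750)/54 = -1354/9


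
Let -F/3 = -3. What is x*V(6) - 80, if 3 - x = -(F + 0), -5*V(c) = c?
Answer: -472/5 ≈ -94.400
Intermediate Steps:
F = 9 (F = -3*(-3) = 9)
V(c) = -c/5
x = 12 (x = 3 - (-1)*(9 + 0) = 3 - (-1)*9 = 3 - 1*(-9) = 3 + 9 = 12)
x*V(6) - 80 = 12*(-⅕*6) - 80 = 12*(-6/5) - 80 = -72/5 - 80 = -472/5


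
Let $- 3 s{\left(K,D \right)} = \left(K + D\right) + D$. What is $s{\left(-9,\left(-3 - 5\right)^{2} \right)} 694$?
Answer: $- \frac{82586}{3} \approx -27529.0$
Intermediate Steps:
$s{\left(K,D \right)} = - \frac{2 D}{3} - \frac{K}{3}$ ($s{\left(K,D \right)} = - \frac{\left(K + D\right) + D}{3} = - \frac{\left(D + K\right) + D}{3} = - \frac{K + 2 D}{3} = - \frac{2 D}{3} - \frac{K}{3}$)
$s{\left(-9,\left(-3 - 5\right)^{2} \right)} 694 = \left(- \frac{2 \left(-3 - 5\right)^{2}}{3} - -3\right) 694 = \left(- \frac{2 \left(-8\right)^{2}}{3} + 3\right) 694 = \left(\left(- \frac{2}{3}\right) 64 + 3\right) 694 = \left(- \frac{128}{3} + 3\right) 694 = \left(- \frac{119}{3}\right) 694 = - \frac{82586}{3}$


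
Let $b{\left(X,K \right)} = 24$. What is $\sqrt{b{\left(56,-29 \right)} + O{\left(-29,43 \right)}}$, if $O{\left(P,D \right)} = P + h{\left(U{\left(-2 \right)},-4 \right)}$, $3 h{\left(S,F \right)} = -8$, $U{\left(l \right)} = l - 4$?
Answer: $\frac{i \sqrt{69}}{3} \approx 2.7689 i$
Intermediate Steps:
$U{\left(l \right)} = -4 + l$ ($U{\left(l \right)} = l - 4 = -4 + l$)
$h{\left(S,F \right)} = - \frac{8}{3}$ ($h{\left(S,F \right)} = \frac{1}{3} \left(-8\right) = - \frac{8}{3}$)
$O{\left(P,D \right)} = - \frac{8}{3} + P$ ($O{\left(P,D \right)} = P - \frac{8}{3} = - \frac{8}{3} + P$)
$\sqrt{b{\left(56,-29 \right)} + O{\left(-29,43 \right)}} = \sqrt{24 - \frac{95}{3}} = \sqrt{- \frac{23}{3}} = \frac{i \sqrt{69}}{3}$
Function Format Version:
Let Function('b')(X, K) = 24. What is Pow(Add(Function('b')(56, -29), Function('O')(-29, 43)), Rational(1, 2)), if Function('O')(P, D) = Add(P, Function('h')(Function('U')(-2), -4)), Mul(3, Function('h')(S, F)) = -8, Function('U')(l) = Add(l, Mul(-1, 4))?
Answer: Mul(Rational(1, 3), I, Pow(69, Rational(1, 2))) ≈ Mul(2.7689, I)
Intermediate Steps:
Function('U')(l) = Add(-4, l) (Function('U')(l) = Add(l, -4) = Add(-4, l))
Function('h')(S, F) = Rational(-8, 3) (Function('h')(S, F) = Mul(Rational(1, 3), -8) = Rational(-8, 3))
Function('O')(P, D) = Add(Rational(-8, 3), P) (Function('O')(P, D) = Add(P, Rational(-8, 3)) = Add(Rational(-8, 3), P))
Pow(Add(Function('b')(56, -29), Function('O')(-29, 43)), Rational(1, 2)) = Pow(Add(24, Add(Rational(-8, 3), -29)), Rational(1, 2)) = Pow(Add(24, Rational(-95, 3)), Rational(1, 2)) = Pow(Rational(-23, 3), Rational(1, 2)) = Mul(Rational(1, 3), I, Pow(69, Rational(1, 2)))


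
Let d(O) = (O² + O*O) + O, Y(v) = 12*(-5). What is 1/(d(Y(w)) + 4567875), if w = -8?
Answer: 1/4575015 ≈ 2.1858e-7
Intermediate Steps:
Y(v) = -60
d(O) = O + 2*O² (d(O) = (O² + O²) + O = 2*O² + O = O + 2*O²)
1/(d(Y(w)) + 4567875) = 1/(-60*(1 + 2*(-60)) + 4567875) = 1/(-60*(1 - 120) + 4567875) = 1/(-60*(-119) + 4567875) = 1/(7140 + 4567875) = 1/4575015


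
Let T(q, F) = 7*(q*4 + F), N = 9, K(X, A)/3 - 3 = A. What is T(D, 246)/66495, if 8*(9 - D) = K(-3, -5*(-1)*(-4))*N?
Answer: 7/130 ≈ 0.053846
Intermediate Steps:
K(X, A) = 9 + 3*A
D = 531/8 (D = 9 - (9 + 3*(-5*(-1)*(-4)))*9/8 = 9 - (9 + 3*(5*(-4)))*9/8 = 9 - (9 + 3*(-20))*9/8 = 9 - (9 - 60)*9/8 = 9 - (-51)*9/8 = 9 - ⅛*(-459) = 9 + 459/8 = 531/8 ≈ 66.375)
T(q, F) = 7*F + 28*q (T(q, F) = 7*(4*q + F) = 7*(F + 4*q) = 7*F + 28*q)
T(D, 246)/66495 = (7*246 + 28*(531/8))/66495 = (1722 + 3717/2)*(1/66495) = (7161/2)*(1/66495) = 7/130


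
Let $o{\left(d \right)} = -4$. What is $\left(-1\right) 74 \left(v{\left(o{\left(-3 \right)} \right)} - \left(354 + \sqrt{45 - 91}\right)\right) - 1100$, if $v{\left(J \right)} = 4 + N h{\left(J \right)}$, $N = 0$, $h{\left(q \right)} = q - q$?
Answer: $24800 + 74 i \sqrt{46} \approx 24800.0 + 501.89 i$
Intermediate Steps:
$h{\left(q \right)} = 0$
$v{\left(J \right)} = 4$ ($v{\left(J \right)} = 4 + 0 \cdot 0 = 4 + 0 = 4$)
$\left(-1\right) 74 \left(v{\left(o{\left(-3 \right)} \right)} - \left(354 + \sqrt{45 - 91}\right)\right) - 1100 = \left(-1\right) 74 \left(4 - \left(354 + \sqrt{45 - 91}\right)\right) - 1100 = - 74 \left(4 - \left(354 + \sqrt{-46}\right)\right) - 1100 = - 74 \left(4 - \left(354 + i \sqrt{46}\right)\right) - 1100 = - 74 \left(-350 - i \sqrt{46}\right) - 1100 = \left(25900 + 74 i \sqrt{46}\right) - 1100 = 24800 + 74 i \sqrt{46}$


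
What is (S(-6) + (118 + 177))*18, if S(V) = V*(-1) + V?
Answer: 5310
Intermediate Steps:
S(V) = 0 (S(V) = -V + V = 0)
(S(-6) + (118 + 177))*18 = (0 + (118 + 177))*18 = (0 + 295)*18 = 295*18 = 5310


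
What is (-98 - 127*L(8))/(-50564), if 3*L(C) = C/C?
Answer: 421/151692 ≈ 0.0027754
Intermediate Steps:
L(C) = 1/3 (L(C) = (C/C)/3 = (1/3)*1 = 1/3)
(-98 - 127*L(8))/(-50564) = (-98 - 127*1/3)/(-50564) = (-98 - 127/3)*(-1/50564) = -421/3*(-1/50564) = 421/151692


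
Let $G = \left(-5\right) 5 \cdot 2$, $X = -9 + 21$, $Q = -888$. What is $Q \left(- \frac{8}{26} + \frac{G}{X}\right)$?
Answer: $\frac{51652}{13} \approx 3973.2$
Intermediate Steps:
$X = 12$
$G = -50$ ($G = \left(-25\right) 2 = -50$)
$Q \left(- \frac{8}{26} + \frac{G}{X}\right) = - 888 \left(- \frac{8}{26} - \frac{50}{12}\right) = - 888 \left(\left(-8\right) \frac{1}{26} - \frac{25}{6}\right) = - 888 \left(- \frac{4}{13} - \frac{25}{6}\right) = \left(-888\right) \left(- \frac{349}{78}\right) = \frac{51652}{13}$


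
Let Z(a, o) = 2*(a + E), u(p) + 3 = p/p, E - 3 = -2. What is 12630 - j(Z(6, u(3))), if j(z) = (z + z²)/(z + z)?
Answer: 25245/2 ≈ 12623.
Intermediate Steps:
E = 1 (E = 3 - 2 = 1)
u(p) = -2 (u(p) = -3 + p/p = -3 + 1 = -2)
Z(a, o) = 2 + 2*a (Z(a, o) = 2*(a + 1) = 2*(1 + a) = 2 + 2*a)
j(z) = (z + z²)/(2*z) (j(z) = (z + z²)/((2*z)) = (z + z²)*(1/(2*z)) = (z + z²)/(2*z))
12630 - j(Z(6, u(3))) = 12630 - (½ + (2 + 2*6)/2) = 12630 - (½ + (2 + 12)/2) = 12630 - (½ + (½)*14) = 12630 - (½ + 7) = 12630 - 1*15/2 = 12630 - 15/2 = 25245/2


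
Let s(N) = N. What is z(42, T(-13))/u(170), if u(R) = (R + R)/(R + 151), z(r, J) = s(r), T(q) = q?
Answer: 6741/170 ≈ 39.653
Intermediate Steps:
z(r, J) = r
u(R) = 2*R/(151 + R) (u(R) = (2*R)/(151 + R) = 2*R/(151 + R))
z(42, T(-13))/u(170) = 42/((2*170/(151 + 170))) = 42/((2*170/321)) = 42/((2*170*(1/321))) = 42/(340/321) = 42*(321/340) = 6741/170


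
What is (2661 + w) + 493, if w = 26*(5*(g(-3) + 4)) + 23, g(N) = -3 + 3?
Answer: 3697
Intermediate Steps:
g(N) = 0
w = 543 (w = 26*(5*(0 + 4)) + 23 = 26*(5*4) + 23 = 26*20 + 23 = 520 + 23 = 543)
(2661 + w) + 493 = (2661 + 543) + 493 = 3204 + 493 = 3697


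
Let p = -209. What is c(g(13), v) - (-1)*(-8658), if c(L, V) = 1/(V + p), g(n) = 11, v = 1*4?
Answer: -1774891/205 ≈ -8658.0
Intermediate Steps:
v = 4
c(L, V) = 1/(-209 + V) (c(L, V) = 1/(V - 209) = 1/(-209 + V))
c(g(13), v) - (-1)*(-8658) = 1/(-209 + 4) - (-1)*(-8658) = 1/(-205) - 1*8658 = -1/205 - 8658 = -1774891/205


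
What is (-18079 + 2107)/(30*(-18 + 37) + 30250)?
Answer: -3993/7705 ≈ -0.51824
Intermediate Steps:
(-18079 + 2107)/(30*(-18 + 37) + 30250) = -15972/(30*19 + 30250) = -15972/(570 + 30250) = -15972/30820 = -15972*1/30820 = -3993/7705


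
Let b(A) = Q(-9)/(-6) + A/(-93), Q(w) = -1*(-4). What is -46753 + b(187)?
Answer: -1449426/31 ≈ -46756.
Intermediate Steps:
Q(w) = 4
b(A) = -⅔ - A/93 (b(A) = 4/(-6) + A/(-93) = 4*(-⅙) + A*(-1/93) = -⅔ - A/93)
-46753 + b(187) = -46753 + (-⅔ - 1/93*187) = -46753 + (-⅔ - 187/93) = -46753 - 83/31 = -1449426/31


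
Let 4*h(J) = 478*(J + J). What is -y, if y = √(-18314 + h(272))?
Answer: -√46694 ≈ -216.09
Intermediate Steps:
h(J) = 239*J (h(J) = (478*(J + J))/4 = (478*(2*J))/4 = (956*J)/4 = 239*J)
y = √46694 (y = √(-18314 + 239*272) = √(-18314 + 65008) = √46694 ≈ 216.09)
-y = -√46694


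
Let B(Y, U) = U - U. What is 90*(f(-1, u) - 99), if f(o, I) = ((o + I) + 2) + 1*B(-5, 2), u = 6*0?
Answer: -8820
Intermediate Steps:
B(Y, U) = 0
u = 0
f(o, I) = 2 + I + o (f(o, I) = ((o + I) + 2) + 1*0 = ((I + o) + 2) + 0 = (2 + I + o) + 0 = 2 + I + o)
90*(f(-1, u) - 99) = 90*((2 + 0 - 1) - 99) = 90*(1 - 99) = 90*(-98) = -8820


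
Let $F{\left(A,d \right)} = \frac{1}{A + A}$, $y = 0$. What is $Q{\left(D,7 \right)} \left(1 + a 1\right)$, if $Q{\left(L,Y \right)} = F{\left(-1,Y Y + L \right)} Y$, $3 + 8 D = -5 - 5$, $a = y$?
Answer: $- \frac{7}{2} \approx -3.5$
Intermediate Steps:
$a = 0$
$D = - \frac{13}{8}$ ($D = - \frac{3}{8} + \frac{-5 - 5}{8} = - \frac{3}{8} + \frac{1}{8} \left(-10\right) = - \frac{3}{8} - \frac{5}{4} = - \frac{13}{8} \approx -1.625$)
$F{\left(A,d \right)} = \frac{1}{2 A}$
$Q{\left(L,Y \right)} = - \frac{Y}{2}$ ($Q{\left(L,Y \right)} = \frac{1}{2 \left(-1\right)} Y = \frac{1}{2} \left(-1\right) Y = - \frac{Y}{2}$)
$Q{\left(D,7 \right)} \left(1 + a 1\right) = \left(- \frac{1}{2}\right) 7 \left(1 + 0 \cdot 1\right) = - \frac{7 \left(1 + 0\right)}{2} = \left(- \frac{7}{2}\right) 1 = - \frac{7}{2}$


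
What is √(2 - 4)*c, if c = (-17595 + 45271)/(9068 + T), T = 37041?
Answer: 27676*I*√2/46109 ≈ 0.84885*I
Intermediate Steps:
c = 27676/46109 (c = (-17595 + 45271)/(9068 + 37041) = 27676/46109 ≈ 0.60023)
√(2 - 4)*c = √(2 - 4)*(27676/46109) = √(-2)*(27676/46109) = (I*√2)*(27676/46109) = 27676*I*√2/46109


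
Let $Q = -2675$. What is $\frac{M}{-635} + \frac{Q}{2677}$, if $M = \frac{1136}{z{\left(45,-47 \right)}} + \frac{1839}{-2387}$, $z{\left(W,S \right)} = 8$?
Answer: $- \frac{991414946}{811529873} \approx -1.2217$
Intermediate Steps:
$M = \frac{337115}{2387}$ ($M = \frac{1136}{8} + \frac{1839}{-2387} = 1136 \cdot \frac{1}{8} + 1839 \left(- \frac{1}{2387}\right) = 142 - \frac{1839}{2387} = \frac{337115}{2387} \approx 141.23$)
$\frac{M}{-635} + \frac{Q}{2677} = \frac{337115}{2387 \left(-635\right)} - \frac{2675}{2677} = \frac{337115}{2387} \left(- \frac{1}{635}\right) - \frac{2675}{2677} = - \frac{67423}{303149} - \frac{2675}{2677} = - \frac{991414946}{811529873}$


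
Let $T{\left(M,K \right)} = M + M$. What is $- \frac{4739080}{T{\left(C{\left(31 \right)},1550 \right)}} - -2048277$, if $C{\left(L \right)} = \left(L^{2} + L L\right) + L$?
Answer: $\frac{3997915441}{1953} \approx 2.0471 \cdot 10^{6}$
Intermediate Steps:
$C{\left(L \right)} = L + 2 L^{2}$ ($C{\left(L \right)} = \left(L^{2} + L^{2}\right) + L = 2 L^{2} + L = L + 2 L^{2}$)
$T{\left(M,K \right)} = 2 M$
$- \frac{4739080}{T{\left(C{\left(31 \right)},1550 \right)}} - -2048277 = - \frac{4739080}{2 \cdot 31 \left(1 + 2 \cdot 31\right)} - -2048277 = - \frac{4739080}{2 \cdot 31 \left(1 + 62\right)} + 2048277 = - \frac{4739080}{2 \cdot 31 \cdot 63} + 2048277 = - \frac{4739080}{2 \cdot 1953} + 2048277 = - \frac{4739080}{3906} + 2048277 = \left(-4739080\right) \frac{1}{3906} + 2048277 = - \frac{2369540}{1953} + 2048277 = \frac{3997915441}{1953}$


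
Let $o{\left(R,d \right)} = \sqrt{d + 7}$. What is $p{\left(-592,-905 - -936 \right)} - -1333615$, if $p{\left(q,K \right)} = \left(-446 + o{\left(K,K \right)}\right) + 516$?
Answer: $1333685 + \sqrt{38} \approx 1.3337 \cdot 10^{6}$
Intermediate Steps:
$o{\left(R,d \right)} = \sqrt{7 + d}$
$p{\left(q,K \right)} = 70 + \sqrt{7 + K}$ ($p{\left(q,K \right)} = \left(-446 + \sqrt{7 + K}\right) + 516 = 70 + \sqrt{7 + K}$)
$p{\left(-592,-905 - -936 \right)} - -1333615 = \left(70 + \sqrt{7 - -31}\right) - -1333615 = \left(70 + \sqrt{7 + \left(-905 + 936\right)}\right) + 1333615 = \left(70 + \sqrt{7 + 31}\right) + 1333615 = \left(70 + \sqrt{38}\right) + 1333615 = 1333685 + \sqrt{38}$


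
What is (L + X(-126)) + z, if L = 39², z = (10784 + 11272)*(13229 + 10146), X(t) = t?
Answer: 515560395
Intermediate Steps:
z = 515559000 (z = 22056*23375 = 515559000)
L = 1521
(L + X(-126)) + z = (1521 - 126) + 515559000 = 1395 + 515559000 = 515560395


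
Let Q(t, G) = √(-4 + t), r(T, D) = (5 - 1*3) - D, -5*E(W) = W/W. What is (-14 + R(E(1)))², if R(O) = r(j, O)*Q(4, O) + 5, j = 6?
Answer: 81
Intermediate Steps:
E(W) = -⅕ (E(W) = -W/(5*W) = -⅕*1 = -⅕)
r(T, D) = 2 - D (r(T, D) = (5 - 3) - D = 2 - D)
R(O) = 5 (R(O) = (2 - O)*√(-4 + 4) + 5 = (2 - O)*√0 + 5 = (2 - O)*0 + 5 = 0 + 5 = 5)
(-14 + R(E(1)))² = (-14 + 5)² = (-9)² = 81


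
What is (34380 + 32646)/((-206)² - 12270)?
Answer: 33513/15083 ≈ 2.2219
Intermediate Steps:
(34380 + 32646)/((-206)² - 12270) = 67026/(42436 - 12270) = 67026/30166 = 67026*(1/30166) = 33513/15083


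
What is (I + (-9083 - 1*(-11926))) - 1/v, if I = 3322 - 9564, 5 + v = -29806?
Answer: -101327588/29811 ≈ -3399.0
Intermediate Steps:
v = -29811 (v = -5 - 29806 = -29811)
I = -6242
(I + (-9083 - 1*(-11926))) - 1/v = (-6242 + (-9083 - 1*(-11926))) - 1/(-29811) = (-6242 + (-9083 + 11926)) - 1*(-1/29811) = (-6242 + 2843) + 1/29811 = -3399 + 1/29811 = -101327588/29811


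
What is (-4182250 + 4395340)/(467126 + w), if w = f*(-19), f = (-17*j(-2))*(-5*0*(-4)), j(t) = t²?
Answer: 106545/233563 ≈ 0.45617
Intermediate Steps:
f = 0 (f = (-17*(-2)²)*(-5*0*(-4)) = (-17*4)*(0*(-4)) = -68*0 = 0)
w = 0 (w = 0*(-19) = 0)
(-4182250 + 4395340)/(467126 + w) = (-4182250 + 4395340)/(467126 + 0) = 213090/467126 = 213090*(1/467126) = 106545/233563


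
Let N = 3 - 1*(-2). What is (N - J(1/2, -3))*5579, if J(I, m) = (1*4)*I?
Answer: 16737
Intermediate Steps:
J(I, m) = 4*I
N = 5 (N = 3 + 2 = 5)
(N - J(1/2, -3))*5579 = (5 - 4/2)*5579 = (5 - 1*2)*5579 = (5 - 2)*5579 = 3*5579 = 16737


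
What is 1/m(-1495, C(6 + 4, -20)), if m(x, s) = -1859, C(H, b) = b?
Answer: -1/1859 ≈ -0.00053792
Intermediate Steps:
1/m(-1495, C(6 + 4, -20)) = 1/(-1859) = -1/1859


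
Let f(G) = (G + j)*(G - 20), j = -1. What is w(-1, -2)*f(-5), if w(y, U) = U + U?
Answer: -600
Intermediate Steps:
w(y, U) = 2*U
f(G) = (-1 + G)*(-20 + G) (f(G) = (G - 1)*(G - 20) = (-1 + G)*(-20 + G))
w(-1, -2)*f(-5) = (2*(-2))*(20 + (-5)² - 21*(-5)) = -4*(20 + 25 + 105) = -4*150 = -600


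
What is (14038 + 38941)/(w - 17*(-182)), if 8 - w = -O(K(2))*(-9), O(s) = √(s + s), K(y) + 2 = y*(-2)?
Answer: 27390143/1603896 + 52979*I*√3/534632 ≈ 17.077 + 0.17164*I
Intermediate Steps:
K(y) = -2 - 2*y (K(y) = -2 + y*(-2) = -2 - 2*y)
O(s) = √2*√s (O(s) = √(2*s) = √2*√s)
w = 8 - 18*I*√3 (w = 8 - (-√2*√(-2 - 2*2))*(-9) = 8 - (-√2*√(-2 - 4))*(-9) = 8 - (-√2*√(-6))*(-9) = 8 - (-√2*I*√6)*(-9) = 8 - (-2*I*√3)*(-9) = 8 - 18*I*√3 ≈ 8.0 - 31.177*I)
(14038 + 38941)/(w - 17*(-182)) = (14038 + 38941)/((8 - 18*I*√3) - 17*(-182)) = 52979/((8 - 18*I*√3) + 3094) = 52979/(3102 - 18*I*√3)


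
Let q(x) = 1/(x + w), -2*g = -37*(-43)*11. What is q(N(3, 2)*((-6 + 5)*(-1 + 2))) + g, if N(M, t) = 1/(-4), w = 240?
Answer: -16818453/1922 ≈ -8750.5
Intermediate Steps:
N(M, t) = -¼
g = -17501/2 (g = -(-37*(-43))*11/2 = -1591*11/2 = -½*17501 = -17501/2 ≈ -8750.5)
q(x) = 1/(240 + x) (q(x) = 1/(x + 240) = 1/(240 + x))
q(N(3, 2)*((-6 + 5)*(-1 + 2))) + g = 1/(240 - (-6 + 5)*(-1 + 2)/4) - 17501/2 = 1/(240 - (-1)/4) - 17501/2 = 1/(240 - ¼*(-1)) - 17501/2 = 1/(240 + ¼) - 17501/2 = 1/(961/4) - 17501/2 = 4/961 - 17501/2 = -16818453/1922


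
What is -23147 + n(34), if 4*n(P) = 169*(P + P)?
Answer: -20274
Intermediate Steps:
n(P) = 169*P/2 (n(P) = (169*(P + P))/4 = (169*(2*P))/4 = (338*P)/4 = 169*P/2)
-23147 + n(34) = -23147 + (169/2)*34 = -23147 + 2873 = -20274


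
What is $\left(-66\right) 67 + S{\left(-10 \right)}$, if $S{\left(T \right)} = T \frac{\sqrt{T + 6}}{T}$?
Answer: $-4422 + 2 i \approx -4422.0 + 2.0 i$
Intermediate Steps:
$S{\left(T \right)} = \sqrt{6 + T}$ ($S{\left(T \right)} = T \frac{\sqrt{6 + T}}{T} = \sqrt{6 + T}$)
$\left(-66\right) 67 + S{\left(-10 \right)} = \left(-66\right) 67 + \sqrt{6 - 10} = -4422 + \sqrt{-4} = -4422 + 2 i$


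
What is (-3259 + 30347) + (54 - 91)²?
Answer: 28457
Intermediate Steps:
(-3259 + 30347) + (54 - 91)² = 27088 + (-37)² = 27088 + 1369 = 28457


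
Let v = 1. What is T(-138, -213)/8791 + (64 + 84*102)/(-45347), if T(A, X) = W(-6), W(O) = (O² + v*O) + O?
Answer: -74795584/398645477 ≈ -0.18762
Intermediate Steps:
W(O) = O² + 2*O (W(O) = (O² + 1*O) + O = (O² + O) + O = (O + O²) + O = O² + 2*O)
T(A, X) = 24 (T(A, X) = -6*(2 - 6) = -6*(-4) = 24)
T(-138, -213)/8791 + (64 + 84*102)/(-45347) = 24/8791 + (64 + 84*102)/(-45347) = 24*(1/8791) + (64 + 8568)*(-1/45347) = 24/8791 + 8632*(-1/45347) = 24/8791 - 8632/45347 = -74795584/398645477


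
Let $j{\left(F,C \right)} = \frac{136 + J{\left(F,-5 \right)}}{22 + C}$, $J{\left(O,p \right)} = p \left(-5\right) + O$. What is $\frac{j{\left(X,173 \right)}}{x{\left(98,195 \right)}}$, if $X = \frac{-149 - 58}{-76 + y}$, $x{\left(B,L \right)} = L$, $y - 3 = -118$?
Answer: $\frac{30958}{7262775} \approx 0.0042626$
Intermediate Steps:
$y = -115$ ($y = 3 - 118 = -115$)
$X = \frac{207}{191}$ ($X = \frac{-149 - 58}{-76 - 115} = - \frac{207}{-191} = \left(-207\right) \left(- \frac{1}{191}\right) = \frac{207}{191} \approx 1.0838$)
$J{\left(O,p \right)} = O - 5 p$ ($J{\left(O,p \right)} = - 5 p + O = O - 5 p$)
$j{\left(F,C \right)} = \frac{161 + F}{22 + C}$ ($j{\left(F,C \right)} = \frac{136 + \left(F - -25\right)}{22 + C} = \frac{136 + \left(F + 25\right)}{22 + C} = \frac{136 + \left(25 + F\right)}{22 + C} = \frac{161 + F}{22 + C}$)
$\frac{j{\left(X,173 \right)}}{x{\left(98,195 \right)}} = \frac{\frac{1}{22 + 173} \left(161 + \frac{207}{191}\right)}{195} = \frac{1}{195} \cdot \frac{30958}{191} \cdot \frac{1}{195} = \frac{30958}{37245} \cdot \frac{1}{195} = \frac{30958}{7262775}$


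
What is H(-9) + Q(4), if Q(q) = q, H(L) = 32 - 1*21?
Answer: 15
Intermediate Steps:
H(L) = 11 (H(L) = 32 - 21 = 11)
H(-9) + Q(4) = 11 + 4 = 15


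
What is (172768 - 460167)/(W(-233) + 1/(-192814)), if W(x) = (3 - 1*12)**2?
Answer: -55414550786/15617933 ≈ -3548.1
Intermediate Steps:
W(x) = 81 (W(x) = (3 - 12)**2 = (-9)**2 = 81)
(172768 - 460167)/(W(-233) + 1/(-192814)) = (172768 - 460167)/(81 + 1/(-192814)) = -287399/(81 - 1/192814) = -287399/15617933/192814 = -287399*192814/15617933 = -55414550786/15617933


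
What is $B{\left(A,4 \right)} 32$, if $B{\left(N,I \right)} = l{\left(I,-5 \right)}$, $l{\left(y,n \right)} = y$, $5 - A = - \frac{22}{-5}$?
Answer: $128$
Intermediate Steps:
$A = \frac{3}{5}$ ($A = 5 - - \frac{22}{-5} = 5 - \left(-22\right) \left(- \frac{1}{5}\right) = 5 - \frac{22}{5} = \frac{3}{5} \approx 0.6$)
$B{\left(N,I \right)} = I$
$B{\left(A,4 \right)} 32 = 4 \cdot 32 = 128$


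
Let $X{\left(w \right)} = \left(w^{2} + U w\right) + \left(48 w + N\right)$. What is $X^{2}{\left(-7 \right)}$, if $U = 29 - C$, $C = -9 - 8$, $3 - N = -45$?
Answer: $314721$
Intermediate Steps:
$N = 48$ ($N = 3 - -45 = 3 + 45 = 48$)
$C = -17$
$U = 46$ ($U = 29 - -17 = 29 + 17 = 46$)
$X{\left(w \right)} = 48 + w^{2} + 94 w$ ($X{\left(w \right)} = \left(w^{2} + 46 w\right) + \left(48 w + 48\right) = \left(w^{2} + 46 w\right) + \left(48 + 48 w\right) = 48 + w^{2} + 94 w$)
$X^{2}{\left(-7 \right)} = \left(48 + \left(-7\right)^{2} + 94 \left(-7\right)\right)^{2} = \left(48 + 49 - 658\right)^{2} = \left(-561\right)^{2} = 314721$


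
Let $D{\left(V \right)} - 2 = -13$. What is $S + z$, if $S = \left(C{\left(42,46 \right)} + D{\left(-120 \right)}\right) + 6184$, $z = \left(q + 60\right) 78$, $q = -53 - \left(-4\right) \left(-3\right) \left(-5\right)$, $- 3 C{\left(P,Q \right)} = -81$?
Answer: $11426$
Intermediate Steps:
$D{\left(V \right)} = -11$ ($D{\left(V \right)} = 2 - 13 = -11$)
$C{\left(P,Q \right)} = 27$ ($C{\left(P,Q \right)} = \left(- \frac{1}{3}\right) \left(-81\right) = 27$)
$q = 7$ ($q = -53 - 12 \left(-5\right) = -53 - -60 = -53 + 60 = 7$)
$z = 5226$ ($z = \left(7 + 60\right) 78 = 67 \cdot 78 = 5226$)
$S = 6200$ ($S = \left(27 - 11\right) + 6184 = 16 + 6184 = 6200$)
$S + z = 6200 + 5226 = 11426$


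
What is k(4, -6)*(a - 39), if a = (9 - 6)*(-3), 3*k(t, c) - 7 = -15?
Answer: 128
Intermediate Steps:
k(t, c) = -8/3 (k(t, c) = 7/3 + (1/3)*(-15) = 7/3 - 5 = -8/3)
a = -9 (a = 3*(-3) = -9)
k(4, -6)*(a - 39) = -8*(-9 - 39)/3 = -8/3*(-48) = 128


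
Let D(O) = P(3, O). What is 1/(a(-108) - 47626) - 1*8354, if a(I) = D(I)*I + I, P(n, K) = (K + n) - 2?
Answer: -302231013/36178 ≈ -8354.0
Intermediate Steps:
P(n, K) = -2 + K + n
D(O) = 1 + O (D(O) = -2 + O + 3 = 1 + O)
a(I) = I + I*(1 + I) (a(I) = (1 + I)*I + I = I*(1 + I) + I = I + I*(1 + I))
1/(a(-108) - 47626) - 1*8354 = 1/(-108*(2 - 108) - 47626) - 1*8354 = 1/(-108*(-106) - 47626) - 8354 = 1/(11448 - 47626) - 8354 = 1/(-36178) - 8354 = -1/36178 - 8354 = -302231013/36178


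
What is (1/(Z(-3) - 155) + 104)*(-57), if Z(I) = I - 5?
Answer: -966207/163 ≈ -5927.6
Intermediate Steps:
Z(I) = -5 + I
(1/(Z(-3) - 155) + 104)*(-57) = (1/((-5 - 3) - 155) + 104)*(-57) = (1/(-8 - 155) + 104)*(-57) = (1/(-163) + 104)*(-57) = (-1/163 + 104)*(-57) = (16951/163)*(-57) = -966207/163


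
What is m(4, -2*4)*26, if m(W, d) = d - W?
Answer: -312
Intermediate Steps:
m(4, -2*4)*26 = (-2*4 - 1*4)*26 = (-8 - 4)*26 = -12*26 = -312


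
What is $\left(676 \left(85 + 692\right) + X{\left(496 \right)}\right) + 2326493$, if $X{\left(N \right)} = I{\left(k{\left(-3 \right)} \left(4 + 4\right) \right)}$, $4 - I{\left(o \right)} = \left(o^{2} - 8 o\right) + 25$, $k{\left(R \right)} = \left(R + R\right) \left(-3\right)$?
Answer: $2832140$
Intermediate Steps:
$k{\left(R \right)} = - 6 R$ ($k{\left(R \right)} = 2 R \left(-3\right) = - 6 R$)
$I{\left(o \right)} = -21 - o^{2} + 8 o$ ($I{\left(o \right)} = 4 - \left(\left(o^{2} - 8 o\right) + 25\right) = 4 - \left(25 + o^{2} - 8 o\right) = -21 - o^{2} + 8 o$)
$X{\left(N \right)} = -19605$ ($X{\left(N \right)} = -21 - \left(\left(-6\right) \left(-3\right) \left(4 + 4\right)\right)^{2} + 8 \left(-6\right) \left(-3\right) \left(4 + 4\right) = -21 - \left(18 \cdot 8\right)^{2} + 8 \cdot 18 \cdot 8 = -21 - 144^{2} + 8 \cdot 144 = -21 - 20736 + 1152 = -19605$)
$\left(676 \left(85 + 692\right) + X{\left(496 \right)}\right) + 2326493 = \left(676 \left(85 + 692\right) - 19605\right) + 2326493 = \left(676 \cdot 777 - 19605\right) + 2326493 = \left(525252 - 19605\right) + 2326493 = 505647 + 2326493 = 2832140$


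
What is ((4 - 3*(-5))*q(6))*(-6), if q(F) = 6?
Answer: -684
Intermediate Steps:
((4 - 3*(-5))*q(6))*(-6) = ((4 - 3*(-5))*6)*(-6) = ((4 + 15)*6)*(-6) = (19*6)*(-6) = 114*(-6) = -684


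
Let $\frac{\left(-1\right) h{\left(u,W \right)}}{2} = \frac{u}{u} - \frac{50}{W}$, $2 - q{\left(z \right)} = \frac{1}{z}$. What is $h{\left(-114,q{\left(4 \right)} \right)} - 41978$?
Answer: $- \frac{293460}{7} \approx -41923.0$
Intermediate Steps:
$q{\left(z \right)} = 2 - \frac{1}{z}$
$h{\left(u,W \right)} = -2 + \frac{100}{W}$ ($h{\left(u,W \right)} = - 2 \left(\frac{u}{u} - \frac{50}{W}\right) = - 2 \left(1 - \frac{50}{W}\right) = -2 + \frac{100}{W}$)
$h{\left(-114,q{\left(4 \right)} \right)} - 41978 = \left(-2 + \frac{100}{2 - \frac{1}{4}}\right) - 41978 = \left(-2 + \frac{100}{\frac{7}{4}}\right) - 41978 = \left(-2 + 100 \cdot \frac{4}{7}\right) - 41978 = \left(-2 + \frac{400}{7}\right) - 41978 = \frac{386}{7} - 41978 = - \frac{293460}{7}$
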